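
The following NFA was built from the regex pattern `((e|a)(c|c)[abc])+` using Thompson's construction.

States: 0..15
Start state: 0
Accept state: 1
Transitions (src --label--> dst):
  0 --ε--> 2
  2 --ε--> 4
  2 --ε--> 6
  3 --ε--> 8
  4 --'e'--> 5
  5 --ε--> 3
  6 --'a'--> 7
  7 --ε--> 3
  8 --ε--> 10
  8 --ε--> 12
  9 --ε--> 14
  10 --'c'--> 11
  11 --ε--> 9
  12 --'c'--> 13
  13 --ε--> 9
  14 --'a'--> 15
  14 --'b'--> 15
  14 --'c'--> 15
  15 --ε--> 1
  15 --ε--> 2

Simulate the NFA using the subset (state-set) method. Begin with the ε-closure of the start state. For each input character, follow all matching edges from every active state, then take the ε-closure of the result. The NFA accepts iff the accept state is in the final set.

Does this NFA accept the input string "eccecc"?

Answer: ACCEPT

Steps:
start: ε-closure({0}) = {0,2,4,6}
'e' @ 1: {3,5,8,10,12}
'c' @ 2: {9,11,13,14}
'c' @ 3: {1,2,4,6,15}  (accept∈set)
'e' @ 4: {3,5,8,10,12}
'c' @ 5: {9,11,13,14}
'c' @ 6: {1,2,4,6,15}  (accept∈set)
final: {1,2,4,6,15}; accept 1 in set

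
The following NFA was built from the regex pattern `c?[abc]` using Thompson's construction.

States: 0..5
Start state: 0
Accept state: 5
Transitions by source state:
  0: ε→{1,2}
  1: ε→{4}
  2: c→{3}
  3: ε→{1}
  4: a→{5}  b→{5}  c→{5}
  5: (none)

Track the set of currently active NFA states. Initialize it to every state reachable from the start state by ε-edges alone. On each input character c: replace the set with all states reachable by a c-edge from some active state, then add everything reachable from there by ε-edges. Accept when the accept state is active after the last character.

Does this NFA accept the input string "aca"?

Answer: REJECT

Steps:
S₀ = ε-closure({0}) = {0,1,2,4}
'a' @ 1: {5}  [accepting]
'c' @ 2: {}  — no active states
rest 'a' ignored (set empty)
final: {}; accept 5 not in set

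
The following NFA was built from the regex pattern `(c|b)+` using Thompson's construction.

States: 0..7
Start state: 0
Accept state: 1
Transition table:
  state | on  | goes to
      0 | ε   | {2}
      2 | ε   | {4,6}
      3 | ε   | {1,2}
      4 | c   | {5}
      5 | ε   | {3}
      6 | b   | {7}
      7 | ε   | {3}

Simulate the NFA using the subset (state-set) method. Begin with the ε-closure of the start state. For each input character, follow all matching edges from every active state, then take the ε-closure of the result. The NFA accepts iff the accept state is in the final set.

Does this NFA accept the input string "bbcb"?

Answer: ACCEPT

Trace:
start: ε-closure({0}) = {0,2,4,6}
'b' @ 1: {1,2,3,4,6,7}  [accepting]
'b' @ 2: {1,2,3,4,6,7}  [accepting]
'c' @ 3: {1,2,3,4,5,6}  [accepting]
'b' @ 4: {1,2,3,4,6,7}  [accepting]
after full input: {1,2,3,4,6,7}  (accept=1 in)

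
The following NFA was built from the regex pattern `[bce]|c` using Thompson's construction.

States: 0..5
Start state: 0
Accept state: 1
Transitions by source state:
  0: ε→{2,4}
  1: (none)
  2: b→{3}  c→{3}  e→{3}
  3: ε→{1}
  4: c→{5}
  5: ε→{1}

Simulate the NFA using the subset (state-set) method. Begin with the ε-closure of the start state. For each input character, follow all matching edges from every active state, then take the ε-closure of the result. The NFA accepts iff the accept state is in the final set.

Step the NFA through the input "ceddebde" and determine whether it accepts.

S₀ = ε-closure({0}) = {0,2,4}
'c' @ 1: {1,3,5}  ✓accept
'e' @ 2: {}  — state set empty
rest 'ddebde' ignored (set empty)
end set {} — state 1 not in

Answer: REJECT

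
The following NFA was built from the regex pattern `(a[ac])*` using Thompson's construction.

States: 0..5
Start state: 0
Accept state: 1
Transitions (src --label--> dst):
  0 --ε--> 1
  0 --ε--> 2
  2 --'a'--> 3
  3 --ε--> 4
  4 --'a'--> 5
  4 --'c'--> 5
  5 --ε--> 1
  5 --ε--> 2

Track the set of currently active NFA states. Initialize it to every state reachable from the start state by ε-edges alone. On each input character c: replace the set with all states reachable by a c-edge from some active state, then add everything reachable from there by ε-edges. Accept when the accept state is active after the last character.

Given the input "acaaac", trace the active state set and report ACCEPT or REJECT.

initial (ε-close {0}): {0,1,2}
'a' @ 1: {3,4}
'c' @ 2: {1,2,5}  ✓accept
'a' @ 3: {3,4}
'a' @ 4: {1,2,5}  ✓accept
'a' @ 5: {3,4}
'c' @ 6: {1,2,5}  ✓accept
after full input: {1,2,5}  (accept=1 in)

Answer: ACCEPT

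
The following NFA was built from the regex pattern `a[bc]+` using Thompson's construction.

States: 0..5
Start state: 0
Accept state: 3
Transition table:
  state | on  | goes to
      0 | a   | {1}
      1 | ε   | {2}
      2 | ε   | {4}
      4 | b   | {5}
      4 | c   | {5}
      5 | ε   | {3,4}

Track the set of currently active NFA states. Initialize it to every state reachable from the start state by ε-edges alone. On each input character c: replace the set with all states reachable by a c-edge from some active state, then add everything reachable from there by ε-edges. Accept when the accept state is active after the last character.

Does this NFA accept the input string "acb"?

S₀ = ε-closure({0}) = {0}
'a' @ 1: {1,2,4}
'c' @ 2: {3,4,5}  ✓accept
'b' @ 3: {3,4,5}  ✓accept
end set {3,4,5} — state 3 in

Answer: ACCEPT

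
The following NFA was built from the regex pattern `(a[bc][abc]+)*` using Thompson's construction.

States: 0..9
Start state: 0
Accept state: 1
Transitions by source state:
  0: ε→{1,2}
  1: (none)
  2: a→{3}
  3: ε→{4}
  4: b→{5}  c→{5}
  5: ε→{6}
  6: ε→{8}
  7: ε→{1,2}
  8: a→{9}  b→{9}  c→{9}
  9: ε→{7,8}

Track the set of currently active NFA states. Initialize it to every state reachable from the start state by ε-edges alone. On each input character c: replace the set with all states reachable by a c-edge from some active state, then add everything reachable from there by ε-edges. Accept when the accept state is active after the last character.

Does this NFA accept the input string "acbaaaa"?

Answer: ACCEPT

Steps:
S₀ = ε-closure({0}) = {0,1,2}
'a' @ 1: {3,4}
'c' @ 2: {5,6,8}
'b' @ 3: {1,2,7,8,9}  (accept∈set)
'a' @ 4: {1,2,3,4,7,8,9}  (accept∈set)
'a' @ 5: {1,2,3,4,7,8,9}  (accept∈set)
'a' @ 6: {1,2,3,4,7,8,9}  (accept∈set)
'a' @ 7: {1,2,3,4,7,8,9}  (accept∈set)
end set {1,2,3,4,7,8,9} — state 1 in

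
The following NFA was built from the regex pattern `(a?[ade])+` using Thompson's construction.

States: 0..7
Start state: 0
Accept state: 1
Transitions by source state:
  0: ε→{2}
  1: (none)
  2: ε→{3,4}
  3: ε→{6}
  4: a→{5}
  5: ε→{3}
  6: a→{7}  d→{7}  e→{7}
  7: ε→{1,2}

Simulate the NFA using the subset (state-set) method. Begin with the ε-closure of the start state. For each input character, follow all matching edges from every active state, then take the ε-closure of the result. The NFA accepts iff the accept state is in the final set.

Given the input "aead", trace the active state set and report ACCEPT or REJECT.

start: ε-closure({0}) = {0,2,3,4,6}
'a' @ 1: {1,2,3,4,5,6,7}  (accept∈set)
'e' @ 2: {1,2,3,4,6,7}  (accept∈set)
'a' @ 3: {1,2,3,4,5,6,7}  (accept∈set)
'd' @ 4: {1,2,3,4,6,7}  (accept∈set)
end set {1,2,3,4,6,7} — state 1 in

Answer: ACCEPT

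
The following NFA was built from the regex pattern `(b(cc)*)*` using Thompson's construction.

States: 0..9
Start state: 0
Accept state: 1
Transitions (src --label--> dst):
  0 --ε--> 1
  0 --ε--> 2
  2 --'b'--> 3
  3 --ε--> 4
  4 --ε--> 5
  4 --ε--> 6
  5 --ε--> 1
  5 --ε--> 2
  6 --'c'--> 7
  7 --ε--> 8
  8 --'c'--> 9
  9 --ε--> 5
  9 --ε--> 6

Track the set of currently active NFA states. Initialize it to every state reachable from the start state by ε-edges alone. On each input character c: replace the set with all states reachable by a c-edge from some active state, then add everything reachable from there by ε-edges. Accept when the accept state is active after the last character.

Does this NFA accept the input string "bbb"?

S₀ = ε-closure({0}) = {0,1,2}
'b' @ 1: {1,2,3,4,5,6}  ✓accept
'b' @ 2: {1,2,3,4,5,6}  ✓accept
'b' @ 3: {1,2,3,4,5,6}  ✓accept
final: {1,2,3,4,5,6}; accept 1 in set

Answer: ACCEPT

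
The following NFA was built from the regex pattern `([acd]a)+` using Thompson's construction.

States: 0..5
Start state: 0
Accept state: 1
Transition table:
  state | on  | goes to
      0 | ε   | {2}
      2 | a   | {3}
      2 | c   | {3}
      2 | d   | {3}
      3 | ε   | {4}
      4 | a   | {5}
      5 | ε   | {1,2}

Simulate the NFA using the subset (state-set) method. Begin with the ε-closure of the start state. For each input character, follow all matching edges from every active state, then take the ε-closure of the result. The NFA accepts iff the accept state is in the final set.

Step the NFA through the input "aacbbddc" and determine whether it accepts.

Answer: REJECT

Derivation:
start: ε-closure({0}) = {0,2}
'a' @ 1: {3,4}
'a' @ 2: {1,2,5}  (accept∈set)
'c' @ 3: {3,4}
'b' @ 4: {}  — no active states
rest 'bddc' ignored (set empty)
end set {} — state 1 not in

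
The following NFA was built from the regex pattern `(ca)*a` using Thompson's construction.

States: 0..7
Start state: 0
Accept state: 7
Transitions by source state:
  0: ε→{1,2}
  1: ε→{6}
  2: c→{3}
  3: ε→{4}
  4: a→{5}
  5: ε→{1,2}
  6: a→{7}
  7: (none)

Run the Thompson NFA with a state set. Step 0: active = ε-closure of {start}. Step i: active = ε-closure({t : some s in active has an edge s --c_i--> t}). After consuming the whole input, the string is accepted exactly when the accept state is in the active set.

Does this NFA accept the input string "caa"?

initial (ε-close {0}): {0,1,2,6}
'c' @ 1: {3,4}
'a' @ 2: {1,2,5,6}
'a' @ 3: {7}  (accept∈set)
after full input: {7}  (accept=7 in)

Answer: ACCEPT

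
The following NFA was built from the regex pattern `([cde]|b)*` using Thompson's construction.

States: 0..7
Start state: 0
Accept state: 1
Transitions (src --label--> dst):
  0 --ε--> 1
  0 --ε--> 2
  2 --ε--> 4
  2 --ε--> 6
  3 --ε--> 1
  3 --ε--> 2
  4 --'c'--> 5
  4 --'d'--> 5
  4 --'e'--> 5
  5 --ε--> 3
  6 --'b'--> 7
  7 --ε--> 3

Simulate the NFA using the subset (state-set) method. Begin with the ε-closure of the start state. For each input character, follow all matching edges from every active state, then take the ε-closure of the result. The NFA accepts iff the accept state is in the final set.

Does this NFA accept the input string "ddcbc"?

S₀ = ε-closure({0}) = {0,1,2,4,6}
'd' @ 1: {1,2,3,4,5,6}  [accepting]
'd' @ 2: {1,2,3,4,5,6}  [accepting]
'c' @ 3: {1,2,3,4,5,6}  [accepting]
'b' @ 4: {1,2,3,4,6,7}  [accepting]
'c' @ 5: {1,2,3,4,5,6}  [accepting]
after full input: {1,2,3,4,5,6}  (accept=1 in)

Answer: ACCEPT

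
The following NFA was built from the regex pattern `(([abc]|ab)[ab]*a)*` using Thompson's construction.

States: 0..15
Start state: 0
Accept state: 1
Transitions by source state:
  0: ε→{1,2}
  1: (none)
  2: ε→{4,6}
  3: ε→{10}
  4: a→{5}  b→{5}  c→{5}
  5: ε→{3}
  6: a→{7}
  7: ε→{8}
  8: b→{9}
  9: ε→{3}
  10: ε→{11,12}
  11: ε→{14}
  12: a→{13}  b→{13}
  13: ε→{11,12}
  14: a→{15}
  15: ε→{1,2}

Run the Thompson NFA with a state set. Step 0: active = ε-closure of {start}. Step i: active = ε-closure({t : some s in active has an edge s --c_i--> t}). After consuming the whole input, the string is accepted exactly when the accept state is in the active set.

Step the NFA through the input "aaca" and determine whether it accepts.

Answer: ACCEPT

Derivation:
start: ε-closure({0}) = {0,1,2,4,6}
'a' @ 1: {3,5,7,8,10,11,12,14}
'a' @ 2: {1,2,4,6,11,12,13,14,15}  [accepting]
'c' @ 3: {3,5,10,11,12,14}
'a' @ 4: {1,2,4,6,11,12,13,14,15}  [accepting]
after full input: {1,2,4,6,11,12,13,14,15}  (accept=1 in)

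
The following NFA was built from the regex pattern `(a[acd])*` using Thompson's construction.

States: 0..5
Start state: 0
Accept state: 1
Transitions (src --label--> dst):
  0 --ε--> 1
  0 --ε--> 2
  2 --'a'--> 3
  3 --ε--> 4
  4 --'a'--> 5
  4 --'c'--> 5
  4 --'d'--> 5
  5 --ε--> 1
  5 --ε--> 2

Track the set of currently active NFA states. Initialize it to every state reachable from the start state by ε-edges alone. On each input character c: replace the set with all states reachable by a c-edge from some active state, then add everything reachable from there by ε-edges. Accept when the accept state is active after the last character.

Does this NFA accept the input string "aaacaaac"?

Answer: ACCEPT

Steps:
initial (ε-close {0}): {0,1,2}
'a' @ 1: {3,4}
'a' @ 2: {1,2,5}  ✓accept
'a' @ 3: {3,4}
'c' @ 4: {1,2,5}  ✓accept
'a' @ 5: {3,4}
'a' @ 6: {1,2,5}  ✓accept
'a' @ 7: {3,4}
'c' @ 8: {1,2,5}  ✓accept
end set {1,2,5} — state 1 in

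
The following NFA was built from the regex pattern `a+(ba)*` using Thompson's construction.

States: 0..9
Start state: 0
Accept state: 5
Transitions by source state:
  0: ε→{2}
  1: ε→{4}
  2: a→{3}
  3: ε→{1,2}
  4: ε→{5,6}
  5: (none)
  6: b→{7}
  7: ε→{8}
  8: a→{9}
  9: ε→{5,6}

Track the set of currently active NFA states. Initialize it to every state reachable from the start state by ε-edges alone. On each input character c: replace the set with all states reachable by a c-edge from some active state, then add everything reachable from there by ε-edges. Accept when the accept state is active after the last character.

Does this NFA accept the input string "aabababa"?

start: ε-closure({0}) = {0,2}
'a' @ 1: {1,2,3,4,5,6}  ✓accept
'a' @ 2: {1,2,3,4,5,6}  ✓accept
'b' @ 3: {7,8}
'a' @ 4: {5,6,9}  ✓accept
'b' @ 5: {7,8}
'a' @ 6: {5,6,9}  ✓accept
'b' @ 7: {7,8}
'a' @ 8: {5,6,9}  ✓accept
final: {5,6,9}; accept 5 in set

Answer: ACCEPT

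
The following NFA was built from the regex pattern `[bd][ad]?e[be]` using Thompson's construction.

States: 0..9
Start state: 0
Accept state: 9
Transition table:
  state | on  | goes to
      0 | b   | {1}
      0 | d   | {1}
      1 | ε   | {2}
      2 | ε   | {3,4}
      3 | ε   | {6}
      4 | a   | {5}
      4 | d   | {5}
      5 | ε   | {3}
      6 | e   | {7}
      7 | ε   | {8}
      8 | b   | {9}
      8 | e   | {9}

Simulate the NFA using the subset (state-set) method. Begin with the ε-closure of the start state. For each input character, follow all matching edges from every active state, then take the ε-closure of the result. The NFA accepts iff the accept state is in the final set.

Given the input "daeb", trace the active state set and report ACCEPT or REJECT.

start: ε-closure({0}) = {0}
'd' @ 1: {1,2,3,4,6}
'a' @ 2: {3,5,6}
'e' @ 3: {7,8}
'b' @ 4: {9}  [accepting]
end set {9} — state 9 in

Answer: ACCEPT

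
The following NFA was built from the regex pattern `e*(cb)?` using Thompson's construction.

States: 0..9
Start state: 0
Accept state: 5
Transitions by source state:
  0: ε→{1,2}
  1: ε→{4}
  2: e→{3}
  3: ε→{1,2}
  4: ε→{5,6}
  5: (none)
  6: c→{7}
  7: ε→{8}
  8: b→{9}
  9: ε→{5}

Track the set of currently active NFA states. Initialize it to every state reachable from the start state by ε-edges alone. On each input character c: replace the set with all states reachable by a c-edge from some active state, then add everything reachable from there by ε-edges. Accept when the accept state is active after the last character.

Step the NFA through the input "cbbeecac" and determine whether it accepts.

Answer: REJECT

Derivation:
start: ε-closure({0}) = {0,1,2,4,5,6}
'c' @ 1: {7,8}
'b' @ 2: {5,9}  [accepting]
'b' @ 3: {}  — dead — no transitions
rest 'eecac' ignored (set empty)
final: {}; accept 5 not in set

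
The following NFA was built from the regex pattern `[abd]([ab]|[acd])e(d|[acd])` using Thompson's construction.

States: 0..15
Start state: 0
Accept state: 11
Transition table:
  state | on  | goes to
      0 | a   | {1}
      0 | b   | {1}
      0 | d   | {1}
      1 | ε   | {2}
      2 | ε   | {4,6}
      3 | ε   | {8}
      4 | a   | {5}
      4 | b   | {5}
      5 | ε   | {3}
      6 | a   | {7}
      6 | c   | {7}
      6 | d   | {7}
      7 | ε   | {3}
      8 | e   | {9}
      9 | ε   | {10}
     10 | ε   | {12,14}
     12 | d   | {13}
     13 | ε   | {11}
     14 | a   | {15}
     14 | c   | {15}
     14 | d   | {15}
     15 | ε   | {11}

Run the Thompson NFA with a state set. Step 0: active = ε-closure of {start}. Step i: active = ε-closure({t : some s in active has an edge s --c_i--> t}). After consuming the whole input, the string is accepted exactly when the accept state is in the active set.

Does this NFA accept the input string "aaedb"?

initial (ε-close {0}): {0}
'a' @ 1: {1,2,4,6}
'a' @ 2: {3,5,7,8}
'e' @ 3: {9,10,12,14}
'd' @ 4: {11,13,15}  [accepting]
'b' @ 5: {}  — state set empty
after full input: {}  (accept=11 not in)

Answer: REJECT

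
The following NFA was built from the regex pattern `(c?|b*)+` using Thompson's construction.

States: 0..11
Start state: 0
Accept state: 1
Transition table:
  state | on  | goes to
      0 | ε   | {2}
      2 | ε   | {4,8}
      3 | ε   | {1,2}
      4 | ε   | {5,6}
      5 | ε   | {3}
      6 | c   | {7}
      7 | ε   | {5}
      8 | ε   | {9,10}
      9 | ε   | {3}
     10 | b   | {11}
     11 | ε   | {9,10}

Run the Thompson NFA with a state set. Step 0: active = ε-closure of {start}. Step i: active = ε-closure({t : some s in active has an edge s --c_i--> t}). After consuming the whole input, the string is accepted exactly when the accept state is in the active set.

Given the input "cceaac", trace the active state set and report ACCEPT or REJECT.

Answer: REJECT

Steps:
S₀ = ε-closure({0}) = {0,1,2,3,4,5,6,8,9,10}
'c' @ 1: {1,2,3,4,5,6,7,8,9,10}  (accept∈set)
'c' @ 2: {1,2,3,4,5,6,7,8,9,10}  (accept∈set)
'e' @ 3: {}  — dead — no transitions
rest 'aac' ignored (set empty)
final: {}; accept 1 not in set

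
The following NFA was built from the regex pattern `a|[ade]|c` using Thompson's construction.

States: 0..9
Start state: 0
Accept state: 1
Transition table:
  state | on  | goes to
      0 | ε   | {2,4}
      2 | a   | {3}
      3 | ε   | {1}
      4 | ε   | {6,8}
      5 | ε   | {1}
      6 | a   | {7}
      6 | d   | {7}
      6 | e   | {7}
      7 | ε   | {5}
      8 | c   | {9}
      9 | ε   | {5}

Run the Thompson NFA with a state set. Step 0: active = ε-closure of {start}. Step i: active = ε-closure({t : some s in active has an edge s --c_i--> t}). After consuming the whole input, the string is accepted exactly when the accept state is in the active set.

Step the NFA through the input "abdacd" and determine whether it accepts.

initial (ε-close {0}): {0,2,4,6,8}
'a' @ 1: {1,3,5,7}  ✓accept
'b' @ 2: {}  — dead — no transitions
rest 'dacd' ignored (set empty)
after full input: {}  (accept=1 not in)

Answer: REJECT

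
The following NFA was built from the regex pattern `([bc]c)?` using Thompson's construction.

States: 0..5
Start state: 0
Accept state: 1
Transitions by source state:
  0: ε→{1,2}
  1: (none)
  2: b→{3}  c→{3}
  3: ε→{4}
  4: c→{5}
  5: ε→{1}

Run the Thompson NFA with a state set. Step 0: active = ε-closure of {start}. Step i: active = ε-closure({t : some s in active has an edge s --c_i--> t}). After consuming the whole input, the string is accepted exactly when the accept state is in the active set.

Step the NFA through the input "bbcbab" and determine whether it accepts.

Answer: REJECT

Steps:
start: ε-closure({0}) = {0,1,2}
'b' @ 1: {3,4}
'b' @ 2: {}  — no active states
rest 'cbab' ignored (set empty)
after full input: {}  (accept=1 not in)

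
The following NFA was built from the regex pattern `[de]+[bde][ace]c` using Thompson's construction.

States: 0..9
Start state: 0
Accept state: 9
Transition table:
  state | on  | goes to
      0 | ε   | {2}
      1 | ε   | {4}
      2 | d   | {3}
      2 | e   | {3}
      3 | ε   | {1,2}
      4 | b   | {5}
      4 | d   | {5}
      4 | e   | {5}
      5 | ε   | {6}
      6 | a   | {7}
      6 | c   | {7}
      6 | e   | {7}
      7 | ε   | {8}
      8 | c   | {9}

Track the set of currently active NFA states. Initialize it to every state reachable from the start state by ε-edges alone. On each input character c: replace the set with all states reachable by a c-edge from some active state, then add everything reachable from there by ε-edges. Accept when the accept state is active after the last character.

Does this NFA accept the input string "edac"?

S₀ = ε-closure({0}) = {0,2}
'e' @ 1: {1,2,3,4}
'd' @ 2: {1,2,3,4,5,6}
'a' @ 3: {7,8}
'c' @ 4: {9}  (accept∈set)
after full input: {9}  (accept=9 in)

Answer: ACCEPT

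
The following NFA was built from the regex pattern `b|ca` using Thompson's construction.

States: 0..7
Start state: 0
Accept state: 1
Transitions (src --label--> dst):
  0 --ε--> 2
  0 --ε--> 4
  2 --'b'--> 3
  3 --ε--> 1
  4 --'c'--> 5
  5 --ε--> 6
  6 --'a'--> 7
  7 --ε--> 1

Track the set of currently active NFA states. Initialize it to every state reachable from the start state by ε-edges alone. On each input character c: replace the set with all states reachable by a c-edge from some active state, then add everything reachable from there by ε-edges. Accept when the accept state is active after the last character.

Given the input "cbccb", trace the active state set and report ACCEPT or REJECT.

initial (ε-close {0}): {0,2,4}
'c' @ 1: {5,6}
'b' @ 2: {}  — state set empty
rest 'ccb' ignored (set empty)
end set {} — state 1 not in

Answer: REJECT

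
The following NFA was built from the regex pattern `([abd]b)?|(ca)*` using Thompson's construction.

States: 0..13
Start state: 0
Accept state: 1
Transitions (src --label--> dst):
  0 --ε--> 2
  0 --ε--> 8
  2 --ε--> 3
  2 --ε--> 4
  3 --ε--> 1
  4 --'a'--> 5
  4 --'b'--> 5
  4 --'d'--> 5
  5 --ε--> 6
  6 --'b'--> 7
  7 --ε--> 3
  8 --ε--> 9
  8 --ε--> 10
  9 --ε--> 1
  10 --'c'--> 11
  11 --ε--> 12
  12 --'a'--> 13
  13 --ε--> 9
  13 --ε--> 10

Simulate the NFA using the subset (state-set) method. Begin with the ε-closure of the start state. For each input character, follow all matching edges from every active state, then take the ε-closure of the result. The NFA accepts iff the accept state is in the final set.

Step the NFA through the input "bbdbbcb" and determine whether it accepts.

start: ε-closure({0}) = {0,1,2,3,4,8,9,10}
'b' @ 1: {5,6}
'b' @ 2: {1,3,7}  (accept∈set)
'd' @ 3: {}  — state set empty
rest 'bbcb' ignored (set empty)
end set {} — state 1 not in

Answer: REJECT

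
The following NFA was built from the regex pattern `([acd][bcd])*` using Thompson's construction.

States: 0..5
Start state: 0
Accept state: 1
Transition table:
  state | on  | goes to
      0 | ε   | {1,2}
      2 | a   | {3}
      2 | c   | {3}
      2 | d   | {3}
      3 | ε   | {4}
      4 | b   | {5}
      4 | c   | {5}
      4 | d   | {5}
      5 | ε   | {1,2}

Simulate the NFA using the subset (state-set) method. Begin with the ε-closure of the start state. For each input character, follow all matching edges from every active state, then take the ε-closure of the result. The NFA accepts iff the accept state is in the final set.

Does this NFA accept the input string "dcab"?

Answer: ACCEPT

Trace:
start: ε-closure({0}) = {0,1,2}
'd' @ 1: {3,4}
'c' @ 2: {1,2,5}  [accepting]
'a' @ 3: {3,4}
'b' @ 4: {1,2,5}  [accepting]
end set {1,2,5} — state 1 in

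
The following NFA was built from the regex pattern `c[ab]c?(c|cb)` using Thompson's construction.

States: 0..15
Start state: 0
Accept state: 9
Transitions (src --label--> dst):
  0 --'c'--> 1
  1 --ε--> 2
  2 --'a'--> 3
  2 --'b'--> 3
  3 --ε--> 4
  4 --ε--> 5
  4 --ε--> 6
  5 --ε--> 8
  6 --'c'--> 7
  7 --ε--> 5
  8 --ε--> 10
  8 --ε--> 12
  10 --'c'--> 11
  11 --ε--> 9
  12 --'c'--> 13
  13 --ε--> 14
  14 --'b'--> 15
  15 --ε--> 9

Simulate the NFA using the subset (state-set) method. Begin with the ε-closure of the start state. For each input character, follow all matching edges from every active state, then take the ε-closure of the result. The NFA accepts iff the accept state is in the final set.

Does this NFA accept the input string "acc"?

start: ε-closure({0}) = {0}
'a' @ 1: {}  — no active states
rest 'cc' ignored (set empty)
after full input: {}  (accept=9 not in)

Answer: REJECT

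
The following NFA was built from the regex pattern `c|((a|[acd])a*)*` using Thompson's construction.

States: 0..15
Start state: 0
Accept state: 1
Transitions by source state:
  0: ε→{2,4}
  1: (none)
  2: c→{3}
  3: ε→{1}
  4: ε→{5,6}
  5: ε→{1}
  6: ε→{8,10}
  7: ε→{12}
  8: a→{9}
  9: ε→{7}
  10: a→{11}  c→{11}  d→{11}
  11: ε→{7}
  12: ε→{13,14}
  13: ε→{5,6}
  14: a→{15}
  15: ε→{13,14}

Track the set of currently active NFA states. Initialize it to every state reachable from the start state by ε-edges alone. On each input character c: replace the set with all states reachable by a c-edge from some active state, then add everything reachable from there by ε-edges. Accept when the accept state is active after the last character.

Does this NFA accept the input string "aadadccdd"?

initial (ε-close {0}): {0,1,2,4,5,6,8,10}
'a' @ 1: {1,5,6,7,8,9,10,11,12,13,14}  ✓accept
'a' @ 2: {1,5,6,7,8,9,10,11,12,13,14,15}  ✓accept
'd' @ 3: {1,5,6,7,8,10,11,12,13,14}  ✓accept
'a' @ 4: {1,5,6,7,8,9,10,11,12,13,14,15}  ✓accept
'd' @ 5: {1,5,6,7,8,10,11,12,13,14}  ✓accept
'c' @ 6: {1,5,6,7,8,10,11,12,13,14}  ✓accept
'c' @ 7: {1,5,6,7,8,10,11,12,13,14}  ✓accept
'd' @ 8: {1,5,6,7,8,10,11,12,13,14}  ✓accept
'd' @ 9: {1,5,6,7,8,10,11,12,13,14}  ✓accept
after full input: {1,5,6,7,8,10,11,12,13,14}  (accept=1 in)

Answer: ACCEPT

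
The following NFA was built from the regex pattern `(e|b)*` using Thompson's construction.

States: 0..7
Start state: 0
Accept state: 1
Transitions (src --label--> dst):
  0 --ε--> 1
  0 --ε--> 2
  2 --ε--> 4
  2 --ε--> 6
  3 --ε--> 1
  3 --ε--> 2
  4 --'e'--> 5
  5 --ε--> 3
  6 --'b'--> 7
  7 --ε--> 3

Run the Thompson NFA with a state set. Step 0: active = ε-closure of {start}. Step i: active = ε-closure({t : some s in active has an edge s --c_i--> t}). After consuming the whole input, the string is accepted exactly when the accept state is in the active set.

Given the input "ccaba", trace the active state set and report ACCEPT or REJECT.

Answer: REJECT

Steps:
start: ε-closure({0}) = {0,1,2,4,6}
'c' @ 1: {}  — no active states
rest 'caba' ignored (set empty)
final: {}; accept 1 not in set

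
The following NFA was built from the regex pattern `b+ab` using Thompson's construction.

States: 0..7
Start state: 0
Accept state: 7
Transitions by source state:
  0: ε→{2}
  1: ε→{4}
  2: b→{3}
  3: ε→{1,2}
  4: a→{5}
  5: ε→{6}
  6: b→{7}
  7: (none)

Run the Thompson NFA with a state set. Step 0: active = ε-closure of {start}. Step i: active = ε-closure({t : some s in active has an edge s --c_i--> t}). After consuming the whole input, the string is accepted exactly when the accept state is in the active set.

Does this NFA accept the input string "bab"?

S₀ = ε-closure({0}) = {0,2}
'b' @ 1: {1,2,3,4}
'a' @ 2: {5,6}
'b' @ 3: {7}  ✓accept
final: {7}; accept 7 in set

Answer: ACCEPT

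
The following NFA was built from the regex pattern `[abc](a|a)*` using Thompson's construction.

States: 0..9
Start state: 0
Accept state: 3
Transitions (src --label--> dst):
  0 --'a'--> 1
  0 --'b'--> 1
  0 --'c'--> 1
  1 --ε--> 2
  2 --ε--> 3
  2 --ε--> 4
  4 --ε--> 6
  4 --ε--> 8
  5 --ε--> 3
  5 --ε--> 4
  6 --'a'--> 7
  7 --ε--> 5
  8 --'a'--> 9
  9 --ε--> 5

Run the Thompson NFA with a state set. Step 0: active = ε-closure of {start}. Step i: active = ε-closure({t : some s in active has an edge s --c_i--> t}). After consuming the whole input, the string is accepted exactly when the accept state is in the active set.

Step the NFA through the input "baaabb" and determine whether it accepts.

Answer: REJECT

Trace:
S₀ = ε-closure({0}) = {0}
'b' @ 1: {1,2,3,4,6,8}  [accepting]
'a' @ 2: {3,4,5,6,7,8,9}  [accepting]
'a' @ 3: {3,4,5,6,7,8,9}  [accepting]
'a' @ 4: {3,4,5,6,7,8,9}  [accepting]
'b' @ 5: {}  — state set empty
rest 'b' ignored (set empty)
after full input: {}  (accept=3 not in)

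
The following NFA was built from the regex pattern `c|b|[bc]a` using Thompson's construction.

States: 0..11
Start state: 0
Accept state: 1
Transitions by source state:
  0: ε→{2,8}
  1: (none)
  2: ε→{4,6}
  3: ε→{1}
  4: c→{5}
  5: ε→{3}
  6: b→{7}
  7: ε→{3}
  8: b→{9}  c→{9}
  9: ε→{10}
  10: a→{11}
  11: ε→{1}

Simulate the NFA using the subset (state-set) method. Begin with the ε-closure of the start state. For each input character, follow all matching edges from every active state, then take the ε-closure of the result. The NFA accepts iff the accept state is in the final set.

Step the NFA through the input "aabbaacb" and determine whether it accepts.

S₀ = ε-closure({0}) = {0,2,4,6,8}
'a' @ 1: {}  — dead — no transitions
rest 'abbaacb' ignored (set empty)
final: {}; accept 1 not in set

Answer: REJECT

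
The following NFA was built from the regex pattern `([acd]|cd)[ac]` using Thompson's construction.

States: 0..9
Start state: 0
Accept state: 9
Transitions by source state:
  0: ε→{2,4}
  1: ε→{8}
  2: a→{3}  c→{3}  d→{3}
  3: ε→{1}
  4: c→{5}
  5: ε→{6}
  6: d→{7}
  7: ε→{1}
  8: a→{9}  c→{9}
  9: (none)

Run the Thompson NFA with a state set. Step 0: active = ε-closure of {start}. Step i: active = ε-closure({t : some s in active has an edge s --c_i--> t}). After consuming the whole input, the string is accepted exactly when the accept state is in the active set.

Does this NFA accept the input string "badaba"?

start: ε-closure({0}) = {0,2,4}
'b' @ 1: {}  — state set empty
rest 'adaba' ignored (set empty)
after full input: {}  (accept=9 not in)

Answer: REJECT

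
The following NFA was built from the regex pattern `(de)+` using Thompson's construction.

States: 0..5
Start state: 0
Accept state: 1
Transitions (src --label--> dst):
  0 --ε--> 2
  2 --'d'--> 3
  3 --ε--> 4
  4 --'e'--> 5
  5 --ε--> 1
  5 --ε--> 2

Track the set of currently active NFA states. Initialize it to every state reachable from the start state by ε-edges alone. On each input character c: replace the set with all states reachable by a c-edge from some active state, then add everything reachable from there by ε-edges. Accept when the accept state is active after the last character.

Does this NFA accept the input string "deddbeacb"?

S₀ = ε-closure({0}) = {0,2}
'd' @ 1: {3,4}
'e' @ 2: {1,2,5}  ✓accept
'd' @ 3: {3,4}
'd' @ 4: {}  — state set empty
rest 'beacb' ignored (set empty)
after full input: {}  (accept=1 not in)

Answer: REJECT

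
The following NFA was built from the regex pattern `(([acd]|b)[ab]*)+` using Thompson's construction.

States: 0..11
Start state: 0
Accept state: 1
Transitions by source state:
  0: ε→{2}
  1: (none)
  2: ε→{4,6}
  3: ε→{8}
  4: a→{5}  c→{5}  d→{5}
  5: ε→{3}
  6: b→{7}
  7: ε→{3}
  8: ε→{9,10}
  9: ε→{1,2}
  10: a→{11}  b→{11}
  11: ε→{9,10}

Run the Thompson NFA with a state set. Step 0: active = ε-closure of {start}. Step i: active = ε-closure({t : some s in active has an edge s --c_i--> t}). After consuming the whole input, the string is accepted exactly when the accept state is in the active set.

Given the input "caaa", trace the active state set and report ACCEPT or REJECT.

S₀ = ε-closure({0}) = {0,2,4,6}
'c' @ 1: {1,2,3,4,5,6,8,9,10}  ✓accept
'a' @ 2: {1,2,3,4,5,6,8,9,10,11}  ✓accept
'a' @ 3: {1,2,3,4,5,6,8,9,10,11}  ✓accept
'a' @ 4: {1,2,3,4,5,6,8,9,10,11}  ✓accept
end set {1,2,3,4,5,6,8,9,10,11} — state 1 in

Answer: ACCEPT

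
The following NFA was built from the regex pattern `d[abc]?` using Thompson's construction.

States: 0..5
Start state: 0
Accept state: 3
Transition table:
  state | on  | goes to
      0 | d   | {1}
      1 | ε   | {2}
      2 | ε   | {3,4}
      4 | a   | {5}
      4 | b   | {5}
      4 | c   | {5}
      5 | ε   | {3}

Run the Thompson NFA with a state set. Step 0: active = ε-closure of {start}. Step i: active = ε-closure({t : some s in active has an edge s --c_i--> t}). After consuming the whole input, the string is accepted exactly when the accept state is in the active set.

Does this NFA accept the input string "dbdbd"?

S₀ = ε-closure({0}) = {0}
'd' @ 1: {1,2,3,4}  ✓accept
'b' @ 2: {3,5}  ✓accept
'd' @ 3: {}  — no active states
rest 'bd' ignored (set empty)
after full input: {}  (accept=3 not in)

Answer: REJECT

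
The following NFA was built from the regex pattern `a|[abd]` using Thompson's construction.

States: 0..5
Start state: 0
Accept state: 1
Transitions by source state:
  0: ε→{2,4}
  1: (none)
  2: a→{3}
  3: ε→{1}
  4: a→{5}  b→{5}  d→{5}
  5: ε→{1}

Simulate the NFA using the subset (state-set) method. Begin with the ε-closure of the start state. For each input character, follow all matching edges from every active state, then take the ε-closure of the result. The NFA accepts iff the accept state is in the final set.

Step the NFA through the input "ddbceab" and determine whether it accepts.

Answer: REJECT

Steps:
start: ε-closure({0}) = {0,2,4}
'd' @ 1: {1,5}  (accept∈set)
'd' @ 2: {}  — state set empty
rest 'bceab' ignored (set empty)
end set {} — state 1 not in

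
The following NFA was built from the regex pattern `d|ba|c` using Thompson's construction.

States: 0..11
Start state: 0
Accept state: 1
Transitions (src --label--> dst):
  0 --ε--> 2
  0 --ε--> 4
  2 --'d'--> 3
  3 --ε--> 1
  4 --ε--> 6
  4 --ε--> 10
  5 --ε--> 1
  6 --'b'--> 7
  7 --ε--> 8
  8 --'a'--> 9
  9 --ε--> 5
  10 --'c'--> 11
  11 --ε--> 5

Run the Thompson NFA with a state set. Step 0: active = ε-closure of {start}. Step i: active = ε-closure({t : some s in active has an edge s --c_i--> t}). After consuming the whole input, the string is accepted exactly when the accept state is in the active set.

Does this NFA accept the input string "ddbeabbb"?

S₀ = ε-closure({0}) = {0,2,4,6,10}
'd' @ 1: {1,3}  (accept∈set)
'd' @ 2: {}  — state set empty
rest 'beabbb' ignored (set empty)
final: {}; accept 1 not in set

Answer: REJECT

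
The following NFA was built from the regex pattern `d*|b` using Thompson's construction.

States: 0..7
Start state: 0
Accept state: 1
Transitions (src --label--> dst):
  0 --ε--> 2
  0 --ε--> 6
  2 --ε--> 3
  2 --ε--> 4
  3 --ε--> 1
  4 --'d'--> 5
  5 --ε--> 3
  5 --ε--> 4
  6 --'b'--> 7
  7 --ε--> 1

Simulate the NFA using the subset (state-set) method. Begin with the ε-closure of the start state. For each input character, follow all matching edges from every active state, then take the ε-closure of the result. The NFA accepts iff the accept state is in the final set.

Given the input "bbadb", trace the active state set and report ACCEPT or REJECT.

initial (ε-close {0}): {0,1,2,3,4,6}
'b' @ 1: {1,7}  (accept∈set)
'b' @ 2: {}  — state set empty
rest 'adb' ignored (set empty)
final: {}; accept 1 not in set

Answer: REJECT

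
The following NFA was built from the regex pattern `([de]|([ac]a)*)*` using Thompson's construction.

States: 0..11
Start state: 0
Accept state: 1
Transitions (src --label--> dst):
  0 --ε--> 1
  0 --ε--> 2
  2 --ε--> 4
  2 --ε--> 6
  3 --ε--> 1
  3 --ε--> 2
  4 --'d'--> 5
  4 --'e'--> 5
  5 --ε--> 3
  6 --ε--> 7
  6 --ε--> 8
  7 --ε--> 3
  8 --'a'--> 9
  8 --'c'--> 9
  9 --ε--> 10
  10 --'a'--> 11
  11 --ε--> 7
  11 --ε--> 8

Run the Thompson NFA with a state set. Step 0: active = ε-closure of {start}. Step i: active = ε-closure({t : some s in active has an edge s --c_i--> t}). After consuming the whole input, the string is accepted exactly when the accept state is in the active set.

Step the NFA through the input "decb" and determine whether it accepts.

Answer: REJECT

Derivation:
S₀ = ε-closure({0}) = {0,1,2,3,4,6,7,8}
'd' @ 1: {1,2,3,4,5,6,7,8}  (accept∈set)
'e' @ 2: {1,2,3,4,5,6,7,8}  (accept∈set)
'c' @ 3: {9,10}
'b' @ 4: {}  — state set empty
end set {} — state 1 not in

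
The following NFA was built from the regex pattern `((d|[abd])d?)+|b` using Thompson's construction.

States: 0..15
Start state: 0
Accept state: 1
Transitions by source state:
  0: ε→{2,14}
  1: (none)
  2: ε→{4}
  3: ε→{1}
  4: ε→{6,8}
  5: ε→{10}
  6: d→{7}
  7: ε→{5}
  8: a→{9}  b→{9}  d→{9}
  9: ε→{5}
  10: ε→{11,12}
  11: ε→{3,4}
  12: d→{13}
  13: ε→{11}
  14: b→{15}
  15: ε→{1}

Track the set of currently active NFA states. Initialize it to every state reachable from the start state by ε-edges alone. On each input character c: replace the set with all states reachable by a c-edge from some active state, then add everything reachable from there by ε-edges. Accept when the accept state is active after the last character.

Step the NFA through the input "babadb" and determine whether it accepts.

Answer: ACCEPT

Trace:
S₀ = ε-closure({0}) = {0,2,4,6,8,14}
'b' @ 1: {1,3,4,5,6,8,9,10,11,12,15}  [accepting]
'a' @ 2: {1,3,4,5,6,8,9,10,11,12}  [accepting]
'b' @ 3: {1,3,4,5,6,8,9,10,11,12}  [accepting]
'a' @ 4: {1,3,4,5,6,8,9,10,11,12}  [accepting]
'd' @ 5: {1,3,4,5,6,7,8,9,10,11,12,13}  [accepting]
'b' @ 6: {1,3,4,5,6,8,9,10,11,12}  [accepting]
end set {1,3,4,5,6,8,9,10,11,12} — state 1 in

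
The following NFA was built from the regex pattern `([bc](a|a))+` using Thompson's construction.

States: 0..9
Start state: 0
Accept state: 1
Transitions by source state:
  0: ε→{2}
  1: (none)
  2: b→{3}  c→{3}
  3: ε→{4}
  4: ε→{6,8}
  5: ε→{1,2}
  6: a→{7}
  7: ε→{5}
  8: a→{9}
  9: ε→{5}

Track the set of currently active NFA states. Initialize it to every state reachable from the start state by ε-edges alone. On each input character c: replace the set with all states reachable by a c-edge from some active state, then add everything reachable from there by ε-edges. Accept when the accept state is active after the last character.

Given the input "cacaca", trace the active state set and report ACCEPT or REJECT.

S₀ = ε-closure({0}) = {0,2}
'c' @ 1: {3,4,6,8}
'a' @ 2: {1,2,5,7,9}  ✓accept
'c' @ 3: {3,4,6,8}
'a' @ 4: {1,2,5,7,9}  ✓accept
'c' @ 5: {3,4,6,8}
'a' @ 6: {1,2,5,7,9}  ✓accept
after full input: {1,2,5,7,9}  (accept=1 in)

Answer: ACCEPT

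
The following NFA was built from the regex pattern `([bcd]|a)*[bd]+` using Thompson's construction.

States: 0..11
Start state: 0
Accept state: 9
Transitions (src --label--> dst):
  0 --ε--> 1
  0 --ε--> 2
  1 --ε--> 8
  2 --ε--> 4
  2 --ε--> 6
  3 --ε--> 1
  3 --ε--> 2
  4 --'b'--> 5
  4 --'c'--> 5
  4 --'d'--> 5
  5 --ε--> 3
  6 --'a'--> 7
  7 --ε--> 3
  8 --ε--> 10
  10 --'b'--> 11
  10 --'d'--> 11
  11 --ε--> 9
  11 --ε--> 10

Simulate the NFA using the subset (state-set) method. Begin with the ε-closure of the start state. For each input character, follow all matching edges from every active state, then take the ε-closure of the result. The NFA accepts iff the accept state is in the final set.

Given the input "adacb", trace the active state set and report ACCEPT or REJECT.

Answer: ACCEPT

Derivation:
S₀ = ε-closure({0}) = {0,1,2,4,6,8,10}
'a' @ 1: {1,2,3,4,6,7,8,10}
'd' @ 2: {1,2,3,4,5,6,8,9,10,11}  (accept∈set)
'a' @ 3: {1,2,3,4,6,7,8,10}
'c' @ 4: {1,2,3,4,5,6,8,10}
'b' @ 5: {1,2,3,4,5,6,8,9,10,11}  (accept∈set)
after full input: {1,2,3,4,5,6,8,9,10,11}  (accept=9 in)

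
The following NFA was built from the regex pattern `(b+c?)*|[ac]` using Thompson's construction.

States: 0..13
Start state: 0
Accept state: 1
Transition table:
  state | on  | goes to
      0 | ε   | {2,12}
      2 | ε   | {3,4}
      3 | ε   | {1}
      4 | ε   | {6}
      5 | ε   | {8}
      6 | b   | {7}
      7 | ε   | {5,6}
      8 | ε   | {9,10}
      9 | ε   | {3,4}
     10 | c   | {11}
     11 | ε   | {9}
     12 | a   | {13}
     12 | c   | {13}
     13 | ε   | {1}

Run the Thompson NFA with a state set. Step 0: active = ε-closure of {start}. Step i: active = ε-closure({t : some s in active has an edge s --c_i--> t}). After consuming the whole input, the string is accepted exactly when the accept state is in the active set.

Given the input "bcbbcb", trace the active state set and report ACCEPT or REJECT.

start: ε-closure({0}) = {0,1,2,3,4,6,12}
'b' @ 1: {1,3,4,5,6,7,8,9,10}  ✓accept
'c' @ 2: {1,3,4,6,9,11}  ✓accept
'b' @ 3: {1,3,4,5,6,7,8,9,10}  ✓accept
'b' @ 4: {1,3,4,5,6,7,8,9,10}  ✓accept
'c' @ 5: {1,3,4,6,9,11}  ✓accept
'b' @ 6: {1,3,4,5,6,7,8,9,10}  ✓accept
final: {1,3,4,5,6,7,8,9,10}; accept 1 in set

Answer: ACCEPT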